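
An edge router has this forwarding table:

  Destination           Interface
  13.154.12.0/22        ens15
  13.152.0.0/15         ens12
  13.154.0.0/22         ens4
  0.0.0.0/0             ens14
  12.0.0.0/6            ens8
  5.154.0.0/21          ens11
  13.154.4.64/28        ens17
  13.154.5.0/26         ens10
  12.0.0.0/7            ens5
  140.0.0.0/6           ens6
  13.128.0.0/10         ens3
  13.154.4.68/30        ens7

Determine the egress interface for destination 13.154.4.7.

Routes whose prefix contains 13.154.4.7:
  0.0.0.0/0 (default, matches everything) -> ens14
  12.0.0.0/6 (12.0.0.0 - 15.255.255.255) -> ens8
  12.0.0.0/7 (12.0.0.0 - 13.255.255.255) -> ens5
  13.128.0.0/10 (13.128.0.0 - 13.191.255.255) -> ens3
More-specific entries that do NOT match:
  13.154.4.68/30 (13.154.4.68 - 13.154.4.71) does not contain 13.154.4.7
  13.154.4.64/28 (13.154.4.64 - 13.154.4.79) does not contain 13.154.4.7
  13.154.5.0/26 (13.154.5.0 - 13.154.5.63) does not contain 13.154.4.7
  13.154.12.0/22 (13.154.12.0 - 13.154.15.255) does not contain 13.154.4.7
  13.154.0.0/22 (13.154.0.0 - 13.154.3.255) does not contain 13.154.4.7
  5.154.0.0/21 (5.154.0.0 - 5.154.7.255) does not contain 13.154.4.7
  13.152.0.0/15 (13.152.0.0 - 13.153.255.255) does not contain 13.154.4.7
Longest matching prefix is /10 -> interface ens3.

ens3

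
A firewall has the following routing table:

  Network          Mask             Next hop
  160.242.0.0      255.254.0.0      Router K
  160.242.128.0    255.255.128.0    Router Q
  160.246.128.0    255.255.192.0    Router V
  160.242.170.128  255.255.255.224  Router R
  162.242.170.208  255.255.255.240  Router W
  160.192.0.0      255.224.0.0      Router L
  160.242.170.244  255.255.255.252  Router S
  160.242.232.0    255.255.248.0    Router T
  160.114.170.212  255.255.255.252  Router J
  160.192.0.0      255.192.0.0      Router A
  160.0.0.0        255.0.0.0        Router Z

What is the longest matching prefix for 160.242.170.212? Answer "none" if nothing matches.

160.242.128.0/17

Entries matching 160.242.170.212:
  160.0.0.0/8 (160.0.0.0 - 160.255.255.255)
  160.192.0.0/10 (160.192.0.0 - 160.255.255.255)
  160.242.0.0/15 (160.242.0.0 - 160.243.255.255)
  160.242.128.0/17 (160.242.128.0 - 160.242.255.255)
Most specific is 160.242.128.0/17.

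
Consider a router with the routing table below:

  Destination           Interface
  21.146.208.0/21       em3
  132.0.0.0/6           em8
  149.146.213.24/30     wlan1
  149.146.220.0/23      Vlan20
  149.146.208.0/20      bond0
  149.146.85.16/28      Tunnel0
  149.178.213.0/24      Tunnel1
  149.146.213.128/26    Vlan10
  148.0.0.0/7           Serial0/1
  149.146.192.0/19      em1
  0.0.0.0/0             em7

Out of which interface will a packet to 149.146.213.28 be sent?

Routes whose prefix contains 149.146.213.28:
  0.0.0.0/0 (default, matches everything) -> em7
  148.0.0.0/7 (148.0.0.0 - 149.255.255.255) -> Serial0/1
  149.146.192.0/19 (149.146.192.0 - 149.146.223.255) -> em1
  149.146.208.0/20 (149.146.208.0 - 149.146.223.255) -> bond0
More-specific entries that do NOT match:
  149.146.213.24/30 (149.146.213.24 - 149.146.213.27) does not contain 149.146.213.28
  149.146.85.16/28 (149.146.85.16 - 149.146.85.31) does not contain 149.146.213.28
  149.146.213.128/26 (149.146.213.128 - 149.146.213.191) does not contain 149.146.213.28
  149.178.213.0/24 (149.178.213.0 - 149.178.213.255) does not contain 149.146.213.28
  149.146.220.0/23 (149.146.220.0 - 149.146.221.255) does not contain 149.146.213.28
  21.146.208.0/21 (21.146.208.0 - 21.146.215.255) does not contain 149.146.213.28
Longest matching prefix is /20 -> interface bond0.

bond0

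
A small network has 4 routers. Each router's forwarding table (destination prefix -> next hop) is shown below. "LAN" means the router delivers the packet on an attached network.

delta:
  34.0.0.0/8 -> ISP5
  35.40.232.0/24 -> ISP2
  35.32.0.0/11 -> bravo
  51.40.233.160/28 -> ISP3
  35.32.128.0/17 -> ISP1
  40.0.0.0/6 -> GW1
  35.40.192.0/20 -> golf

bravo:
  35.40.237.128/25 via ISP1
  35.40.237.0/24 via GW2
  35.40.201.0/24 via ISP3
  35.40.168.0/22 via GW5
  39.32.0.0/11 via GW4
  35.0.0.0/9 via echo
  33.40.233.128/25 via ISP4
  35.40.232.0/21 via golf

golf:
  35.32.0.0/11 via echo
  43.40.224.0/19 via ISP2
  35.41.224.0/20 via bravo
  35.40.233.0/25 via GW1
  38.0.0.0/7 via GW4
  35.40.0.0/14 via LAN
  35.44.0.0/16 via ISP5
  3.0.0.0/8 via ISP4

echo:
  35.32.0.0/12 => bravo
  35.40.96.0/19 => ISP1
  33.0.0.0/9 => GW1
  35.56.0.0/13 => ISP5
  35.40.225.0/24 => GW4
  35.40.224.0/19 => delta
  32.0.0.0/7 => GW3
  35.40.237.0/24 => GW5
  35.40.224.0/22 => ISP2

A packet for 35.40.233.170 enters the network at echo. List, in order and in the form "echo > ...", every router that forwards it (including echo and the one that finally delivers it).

At echo: longest match for 35.40.233.170 is 35.40.224.0/19 -> delta
At delta: longest match for 35.40.233.170 is 35.32.0.0/11 -> bravo
At bravo: longest match for 35.40.233.170 is 35.40.232.0/21 -> golf
At golf: longest match for 35.40.233.170 is 35.40.0.0/14 -> LAN

echo > delta > bravo > golf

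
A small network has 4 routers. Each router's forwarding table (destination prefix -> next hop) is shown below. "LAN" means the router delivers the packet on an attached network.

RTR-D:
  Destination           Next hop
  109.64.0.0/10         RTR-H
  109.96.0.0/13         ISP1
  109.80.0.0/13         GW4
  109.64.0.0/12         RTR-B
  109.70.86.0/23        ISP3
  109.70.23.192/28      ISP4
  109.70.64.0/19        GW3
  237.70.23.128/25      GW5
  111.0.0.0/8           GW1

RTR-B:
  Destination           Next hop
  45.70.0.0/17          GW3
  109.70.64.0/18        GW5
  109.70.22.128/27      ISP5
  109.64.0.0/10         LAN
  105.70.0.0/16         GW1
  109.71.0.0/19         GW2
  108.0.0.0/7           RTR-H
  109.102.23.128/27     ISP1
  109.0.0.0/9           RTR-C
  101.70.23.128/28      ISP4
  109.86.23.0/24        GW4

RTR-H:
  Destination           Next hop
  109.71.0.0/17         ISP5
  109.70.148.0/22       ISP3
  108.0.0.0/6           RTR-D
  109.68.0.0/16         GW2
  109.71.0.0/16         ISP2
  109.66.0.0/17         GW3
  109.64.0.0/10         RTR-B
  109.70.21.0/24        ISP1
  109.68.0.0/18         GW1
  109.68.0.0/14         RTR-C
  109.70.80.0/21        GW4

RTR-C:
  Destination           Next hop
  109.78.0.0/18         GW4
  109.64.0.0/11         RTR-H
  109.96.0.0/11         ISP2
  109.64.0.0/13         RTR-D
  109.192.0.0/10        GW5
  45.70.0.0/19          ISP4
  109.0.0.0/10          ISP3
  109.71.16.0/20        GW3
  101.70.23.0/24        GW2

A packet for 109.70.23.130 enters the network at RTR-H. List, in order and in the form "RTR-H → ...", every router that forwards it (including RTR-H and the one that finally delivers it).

At RTR-H: longest match for 109.70.23.130 is 109.68.0.0/14 -> RTR-C
At RTR-C: longest match for 109.70.23.130 is 109.64.0.0/13 -> RTR-D
At RTR-D: longest match for 109.70.23.130 is 109.64.0.0/12 -> RTR-B
At RTR-B: longest match for 109.70.23.130 is 109.64.0.0/10 -> LAN

RTR-H → RTR-C → RTR-D → RTR-B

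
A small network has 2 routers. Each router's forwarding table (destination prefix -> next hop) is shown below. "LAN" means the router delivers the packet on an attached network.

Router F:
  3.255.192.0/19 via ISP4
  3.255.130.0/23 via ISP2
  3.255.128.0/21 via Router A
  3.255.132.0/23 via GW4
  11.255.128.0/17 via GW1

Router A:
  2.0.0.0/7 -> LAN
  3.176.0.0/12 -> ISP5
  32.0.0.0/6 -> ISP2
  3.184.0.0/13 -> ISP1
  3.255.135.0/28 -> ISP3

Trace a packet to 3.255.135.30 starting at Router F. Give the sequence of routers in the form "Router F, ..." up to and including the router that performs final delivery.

Router F, Router A

At Router F: longest match for 3.255.135.30 is 3.255.128.0/21 -> Router A
At Router A: longest match for 3.255.135.30 is 2.0.0.0/7 -> LAN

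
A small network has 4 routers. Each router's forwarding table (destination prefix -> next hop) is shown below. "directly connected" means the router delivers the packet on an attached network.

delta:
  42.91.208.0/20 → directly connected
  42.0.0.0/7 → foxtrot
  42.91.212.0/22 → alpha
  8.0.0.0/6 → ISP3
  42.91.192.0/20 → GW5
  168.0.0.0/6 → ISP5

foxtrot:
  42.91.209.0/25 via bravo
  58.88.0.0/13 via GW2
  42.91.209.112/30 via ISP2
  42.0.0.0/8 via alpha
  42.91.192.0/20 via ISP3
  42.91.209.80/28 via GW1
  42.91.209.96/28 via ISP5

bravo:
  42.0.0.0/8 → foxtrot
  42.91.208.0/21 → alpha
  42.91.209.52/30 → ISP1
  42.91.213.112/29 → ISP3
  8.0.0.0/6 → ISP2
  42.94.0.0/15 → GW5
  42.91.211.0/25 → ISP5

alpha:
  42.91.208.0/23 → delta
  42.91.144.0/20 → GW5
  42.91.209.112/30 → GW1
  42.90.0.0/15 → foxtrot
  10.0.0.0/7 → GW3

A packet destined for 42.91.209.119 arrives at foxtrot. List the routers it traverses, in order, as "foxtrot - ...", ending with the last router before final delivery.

At foxtrot: longest match for 42.91.209.119 is 42.91.209.0/25 -> bravo
At bravo: longest match for 42.91.209.119 is 42.91.208.0/21 -> alpha
At alpha: longest match for 42.91.209.119 is 42.91.208.0/23 -> delta
At delta: longest match for 42.91.209.119 is 42.91.208.0/20 -> directly connected

foxtrot - bravo - alpha - delta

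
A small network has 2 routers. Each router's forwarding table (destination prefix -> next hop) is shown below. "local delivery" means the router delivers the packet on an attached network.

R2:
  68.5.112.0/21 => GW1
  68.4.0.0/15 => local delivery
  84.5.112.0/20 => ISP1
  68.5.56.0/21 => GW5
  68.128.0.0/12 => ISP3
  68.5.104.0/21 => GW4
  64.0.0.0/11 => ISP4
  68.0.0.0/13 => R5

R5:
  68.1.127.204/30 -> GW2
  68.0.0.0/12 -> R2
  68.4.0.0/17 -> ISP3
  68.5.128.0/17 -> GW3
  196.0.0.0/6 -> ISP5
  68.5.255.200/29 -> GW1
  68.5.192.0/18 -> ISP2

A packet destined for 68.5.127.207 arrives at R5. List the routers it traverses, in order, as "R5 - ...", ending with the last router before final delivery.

At R5: longest match for 68.5.127.207 is 68.0.0.0/12 -> R2
At R2: longest match for 68.5.127.207 is 68.4.0.0/15 -> local delivery

R5 - R2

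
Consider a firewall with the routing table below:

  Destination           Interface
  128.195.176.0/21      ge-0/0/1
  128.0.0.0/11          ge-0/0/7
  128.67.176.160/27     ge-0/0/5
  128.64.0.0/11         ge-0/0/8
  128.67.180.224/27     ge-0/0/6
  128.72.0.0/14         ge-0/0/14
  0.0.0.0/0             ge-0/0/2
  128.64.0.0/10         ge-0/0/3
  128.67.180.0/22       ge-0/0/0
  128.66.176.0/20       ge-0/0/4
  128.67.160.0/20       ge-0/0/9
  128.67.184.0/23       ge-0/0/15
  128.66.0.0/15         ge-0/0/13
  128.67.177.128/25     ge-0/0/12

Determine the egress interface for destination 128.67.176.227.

ge-0/0/13

Routes whose prefix contains 128.67.176.227:
  0.0.0.0/0 (default, matches everything) -> ge-0/0/2
  128.64.0.0/10 (128.64.0.0 - 128.127.255.255) -> ge-0/0/3
  128.64.0.0/11 (128.64.0.0 - 128.95.255.255) -> ge-0/0/8
  128.66.0.0/15 (128.66.0.0 - 128.67.255.255) -> ge-0/0/13
More-specific entries that do NOT match:
  128.67.176.160/27 (128.67.176.160 - 128.67.176.191) does not contain 128.67.176.227
  128.67.180.224/27 (128.67.180.224 - 128.67.180.255) does not contain 128.67.176.227
  128.67.177.128/25 (128.67.177.128 - 128.67.177.255) does not contain 128.67.176.227
  128.67.184.0/23 (128.67.184.0 - 128.67.185.255) does not contain 128.67.176.227
  128.67.180.0/22 (128.67.180.0 - 128.67.183.255) does not contain 128.67.176.227
  128.195.176.0/21 (128.195.176.0 - 128.195.183.255) does not contain 128.67.176.227
  128.66.176.0/20 (128.66.176.0 - 128.66.191.255) does not contain 128.67.176.227
  128.67.160.0/20 (128.67.160.0 - 128.67.175.255) does not contain 128.67.176.227
Longest matching prefix is /15 -> interface ge-0/0/13.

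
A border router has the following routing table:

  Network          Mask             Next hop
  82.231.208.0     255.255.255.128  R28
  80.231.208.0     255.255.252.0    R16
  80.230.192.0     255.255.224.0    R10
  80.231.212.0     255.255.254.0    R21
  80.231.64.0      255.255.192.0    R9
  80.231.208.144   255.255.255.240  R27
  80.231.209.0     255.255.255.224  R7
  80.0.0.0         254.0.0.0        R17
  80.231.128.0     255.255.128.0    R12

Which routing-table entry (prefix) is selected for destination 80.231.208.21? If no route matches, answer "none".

Entries matching 80.231.208.21:
  80.0.0.0/7 (80.0.0.0 - 81.255.255.255)
  80.231.128.0/17 (80.231.128.0 - 80.231.255.255)
  80.231.208.0/22 (80.231.208.0 - 80.231.211.255)
Most specific is 80.231.208.0/22.

80.231.208.0/22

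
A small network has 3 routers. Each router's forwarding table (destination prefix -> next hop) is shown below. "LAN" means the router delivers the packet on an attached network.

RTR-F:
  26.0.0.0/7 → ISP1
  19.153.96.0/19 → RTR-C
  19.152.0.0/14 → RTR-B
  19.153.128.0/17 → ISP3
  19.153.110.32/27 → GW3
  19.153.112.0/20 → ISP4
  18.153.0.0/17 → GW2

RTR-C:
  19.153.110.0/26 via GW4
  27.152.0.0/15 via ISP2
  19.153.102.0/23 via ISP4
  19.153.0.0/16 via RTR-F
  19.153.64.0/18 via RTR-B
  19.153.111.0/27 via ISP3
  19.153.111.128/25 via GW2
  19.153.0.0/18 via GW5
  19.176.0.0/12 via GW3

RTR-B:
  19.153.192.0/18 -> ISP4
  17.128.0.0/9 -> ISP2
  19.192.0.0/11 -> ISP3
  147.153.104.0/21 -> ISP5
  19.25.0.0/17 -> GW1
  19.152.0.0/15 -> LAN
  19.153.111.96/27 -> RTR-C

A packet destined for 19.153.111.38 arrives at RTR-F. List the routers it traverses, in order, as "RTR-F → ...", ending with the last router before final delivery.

At RTR-F: longest match for 19.153.111.38 is 19.153.96.0/19 -> RTR-C
At RTR-C: longest match for 19.153.111.38 is 19.153.64.0/18 -> RTR-B
At RTR-B: longest match for 19.153.111.38 is 19.152.0.0/15 -> LAN

RTR-F → RTR-C → RTR-B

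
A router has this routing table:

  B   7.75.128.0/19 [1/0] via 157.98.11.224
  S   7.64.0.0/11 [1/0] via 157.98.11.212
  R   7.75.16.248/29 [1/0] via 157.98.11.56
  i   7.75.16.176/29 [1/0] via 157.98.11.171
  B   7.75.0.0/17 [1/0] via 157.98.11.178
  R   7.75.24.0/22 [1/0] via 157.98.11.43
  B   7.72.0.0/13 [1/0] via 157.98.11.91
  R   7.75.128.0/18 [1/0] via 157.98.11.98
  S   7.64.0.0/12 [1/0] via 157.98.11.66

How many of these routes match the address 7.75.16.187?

Prefixes containing 7.75.16.187:
  7.64.0.0/11 (7.64.0.0 - 7.95.255.255)
  7.64.0.0/12 (7.64.0.0 - 7.79.255.255)
  7.72.0.0/13 (7.72.0.0 - 7.79.255.255)
  7.75.0.0/17 (7.75.0.0 - 7.75.127.255)
Total matching entries: 4.

4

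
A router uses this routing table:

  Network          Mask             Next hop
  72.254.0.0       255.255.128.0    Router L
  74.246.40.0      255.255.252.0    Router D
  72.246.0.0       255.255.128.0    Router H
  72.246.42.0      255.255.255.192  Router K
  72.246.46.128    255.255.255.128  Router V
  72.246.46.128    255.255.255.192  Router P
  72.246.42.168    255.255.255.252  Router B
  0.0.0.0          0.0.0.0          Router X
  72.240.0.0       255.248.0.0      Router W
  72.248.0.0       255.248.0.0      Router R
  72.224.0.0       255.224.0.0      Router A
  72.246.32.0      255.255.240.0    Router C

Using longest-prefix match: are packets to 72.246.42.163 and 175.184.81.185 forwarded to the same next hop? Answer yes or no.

72.246.42.163: longest match 72.246.32.0/20 -> Router C
175.184.81.185: longest match 0.0.0.0/0 -> Router X

no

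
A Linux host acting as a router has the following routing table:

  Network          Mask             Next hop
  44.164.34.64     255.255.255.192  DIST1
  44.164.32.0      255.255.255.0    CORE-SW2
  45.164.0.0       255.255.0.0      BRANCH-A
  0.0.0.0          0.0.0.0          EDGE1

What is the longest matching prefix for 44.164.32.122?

Entries matching 44.164.32.122:
  0.0.0.0/0 (default, matches everything)
  44.164.32.0/24 (44.164.32.0 - 44.164.32.255)
Most specific is 44.164.32.0/24.

44.164.32.0/24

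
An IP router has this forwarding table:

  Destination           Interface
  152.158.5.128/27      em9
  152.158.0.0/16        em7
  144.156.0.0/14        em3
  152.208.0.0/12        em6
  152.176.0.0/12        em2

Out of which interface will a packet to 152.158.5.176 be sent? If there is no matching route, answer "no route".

Routes whose prefix contains 152.158.5.176:
  152.158.0.0/16 (152.158.0.0 - 152.158.255.255) -> em7
More-specific entries that do NOT match:
  152.158.5.128/27 (152.158.5.128 - 152.158.5.159) does not contain 152.158.5.176
Longest matching prefix is /16 -> interface em7.

em7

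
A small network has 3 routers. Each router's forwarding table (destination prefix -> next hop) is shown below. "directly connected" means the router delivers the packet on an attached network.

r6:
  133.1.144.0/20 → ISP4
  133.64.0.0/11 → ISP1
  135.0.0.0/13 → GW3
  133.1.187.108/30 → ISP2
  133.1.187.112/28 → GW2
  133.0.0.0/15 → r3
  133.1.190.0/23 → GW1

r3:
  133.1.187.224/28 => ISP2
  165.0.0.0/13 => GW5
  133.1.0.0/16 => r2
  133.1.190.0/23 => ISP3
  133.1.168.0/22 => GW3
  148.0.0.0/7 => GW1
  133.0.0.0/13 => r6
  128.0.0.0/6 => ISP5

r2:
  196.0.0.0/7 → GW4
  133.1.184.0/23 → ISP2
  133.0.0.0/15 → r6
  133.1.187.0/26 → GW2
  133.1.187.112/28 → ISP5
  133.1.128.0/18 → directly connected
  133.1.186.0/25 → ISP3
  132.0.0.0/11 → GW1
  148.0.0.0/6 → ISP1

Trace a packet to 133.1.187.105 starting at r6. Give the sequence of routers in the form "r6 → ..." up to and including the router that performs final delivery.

r6 → r3 → r2

At r6: longest match for 133.1.187.105 is 133.0.0.0/15 -> r3
At r3: longest match for 133.1.187.105 is 133.1.0.0/16 -> r2
At r2: longest match for 133.1.187.105 is 133.1.128.0/18 -> directly connected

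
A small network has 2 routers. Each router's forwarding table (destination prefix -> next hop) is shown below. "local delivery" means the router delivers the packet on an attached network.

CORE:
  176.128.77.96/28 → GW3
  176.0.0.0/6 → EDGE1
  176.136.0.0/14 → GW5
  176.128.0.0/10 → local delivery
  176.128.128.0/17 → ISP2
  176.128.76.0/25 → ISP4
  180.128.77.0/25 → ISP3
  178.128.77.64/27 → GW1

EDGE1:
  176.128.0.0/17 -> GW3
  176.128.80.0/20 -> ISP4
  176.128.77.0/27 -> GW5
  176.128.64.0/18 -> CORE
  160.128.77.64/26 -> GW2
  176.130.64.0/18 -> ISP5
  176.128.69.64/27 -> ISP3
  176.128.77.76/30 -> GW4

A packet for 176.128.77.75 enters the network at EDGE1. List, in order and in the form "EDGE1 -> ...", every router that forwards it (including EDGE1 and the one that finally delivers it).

EDGE1 -> CORE

At EDGE1: longest match for 176.128.77.75 is 176.128.64.0/18 -> CORE
At CORE: longest match for 176.128.77.75 is 176.128.0.0/10 -> local delivery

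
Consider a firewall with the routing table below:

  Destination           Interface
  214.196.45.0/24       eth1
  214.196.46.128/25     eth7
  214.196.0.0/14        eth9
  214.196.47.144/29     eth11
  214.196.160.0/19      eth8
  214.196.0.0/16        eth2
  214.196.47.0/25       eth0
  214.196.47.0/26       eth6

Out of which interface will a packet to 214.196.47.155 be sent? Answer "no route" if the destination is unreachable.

Routes whose prefix contains 214.196.47.155:
  214.196.0.0/14 (214.196.0.0 - 214.199.255.255) -> eth9
  214.196.0.0/16 (214.196.0.0 - 214.196.255.255) -> eth2
More-specific entries that do NOT match:
  214.196.47.144/29 (214.196.47.144 - 214.196.47.151) does not contain 214.196.47.155
  214.196.47.0/26 (214.196.47.0 - 214.196.47.63) does not contain 214.196.47.155
  214.196.46.128/25 (214.196.46.128 - 214.196.46.255) does not contain 214.196.47.155
  214.196.47.0/25 (214.196.47.0 - 214.196.47.127) does not contain 214.196.47.155
  214.196.45.0/24 (214.196.45.0 - 214.196.45.255) does not contain 214.196.47.155
  214.196.160.0/19 (214.196.160.0 - 214.196.191.255) does not contain 214.196.47.155
Longest matching prefix is /16 -> interface eth2.

eth2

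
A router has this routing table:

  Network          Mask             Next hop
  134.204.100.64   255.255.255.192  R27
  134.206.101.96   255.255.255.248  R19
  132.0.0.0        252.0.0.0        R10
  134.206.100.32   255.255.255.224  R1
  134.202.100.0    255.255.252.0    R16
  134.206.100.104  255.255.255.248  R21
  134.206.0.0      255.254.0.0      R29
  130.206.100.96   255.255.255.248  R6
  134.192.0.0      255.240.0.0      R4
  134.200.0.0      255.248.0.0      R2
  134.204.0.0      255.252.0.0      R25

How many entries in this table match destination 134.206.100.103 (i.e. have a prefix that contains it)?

5

Prefixes containing 134.206.100.103:
  132.0.0.0/6 (132.0.0.0 - 135.255.255.255)
  134.192.0.0/12 (134.192.0.0 - 134.207.255.255)
  134.200.0.0/13 (134.200.0.0 - 134.207.255.255)
  134.204.0.0/14 (134.204.0.0 - 134.207.255.255)
  134.206.0.0/15 (134.206.0.0 - 134.207.255.255)
Total matching entries: 5.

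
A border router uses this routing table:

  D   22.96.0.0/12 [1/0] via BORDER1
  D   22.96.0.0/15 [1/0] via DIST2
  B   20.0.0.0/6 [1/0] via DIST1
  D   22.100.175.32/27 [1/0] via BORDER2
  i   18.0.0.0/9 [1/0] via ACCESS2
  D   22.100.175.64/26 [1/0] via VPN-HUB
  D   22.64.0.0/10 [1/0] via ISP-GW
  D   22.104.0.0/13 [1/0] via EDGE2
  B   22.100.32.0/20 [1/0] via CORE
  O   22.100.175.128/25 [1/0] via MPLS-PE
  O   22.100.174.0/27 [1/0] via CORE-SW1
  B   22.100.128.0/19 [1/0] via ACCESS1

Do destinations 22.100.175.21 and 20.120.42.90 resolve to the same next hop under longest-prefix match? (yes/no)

22.100.175.21: longest match 22.96.0.0/12 -> BORDER1
20.120.42.90: longest match 20.0.0.0/6 -> DIST1

no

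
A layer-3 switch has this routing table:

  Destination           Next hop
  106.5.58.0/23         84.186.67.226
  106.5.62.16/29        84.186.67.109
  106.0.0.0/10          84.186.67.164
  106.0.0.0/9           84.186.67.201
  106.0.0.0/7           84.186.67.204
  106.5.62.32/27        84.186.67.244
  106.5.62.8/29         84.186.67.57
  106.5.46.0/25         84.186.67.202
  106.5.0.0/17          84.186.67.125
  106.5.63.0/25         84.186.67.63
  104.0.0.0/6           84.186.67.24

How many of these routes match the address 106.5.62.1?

5

Prefixes containing 106.5.62.1:
  104.0.0.0/6 (104.0.0.0 - 107.255.255.255)
  106.0.0.0/7 (106.0.0.0 - 107.255.255.255)
  106.0.0.0/9 (106.0.0.0 - 106.127.255.255)
  106.0.0.0/10 (106.0.0.0 - 106.63.255.255)
  106.5.0.0/17 (106.5.0.0 - 106.5.127.255)
Total matching entries: 5.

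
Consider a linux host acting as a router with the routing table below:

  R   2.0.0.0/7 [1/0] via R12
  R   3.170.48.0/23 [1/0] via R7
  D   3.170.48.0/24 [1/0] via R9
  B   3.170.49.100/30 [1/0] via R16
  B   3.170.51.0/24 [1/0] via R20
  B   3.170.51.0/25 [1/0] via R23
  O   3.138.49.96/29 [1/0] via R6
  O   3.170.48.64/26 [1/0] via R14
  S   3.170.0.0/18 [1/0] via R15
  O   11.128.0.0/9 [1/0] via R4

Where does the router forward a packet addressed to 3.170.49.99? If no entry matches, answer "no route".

R7

Routes whose prefix contains 3.170.49.99:
  2.0.0.0/7 (2.0.0.0 - 3.255.255.255) -> R12
  3.170.0.0/18 (3.170.0.0 - 3.170.63.255) -> R15
  3.170.48.0/23 (3.170.48.0 - 3.170.49.255) -> R7
More-specific entries that do NOT match:
  3.170.49.100/30 (3.170.49.100 - 3.170.49.103) does not contain 3.170.49.99
  3.138.49.96/29 (3.138.49.96 - 3.138.49.103) does not contain 3.170.49.99
  3.170.48.64/26 (3.170.48.64 - 3.170.48.127) does not contain 3.170.49.99
  3.170.51.0/25 (3.170.51.0 - 3.170.51.127) does not contain 3.170.49.99
  3.170.48.0/24 (3.170.48.0 - 3.170.48.255) does not contain 3.170.49.99
  3.170.51.0/24 (3.170.51.0 - 3.170.51.255) does not contain 3.170.49.99
Longest matching prefix is /23 -> next hop R7.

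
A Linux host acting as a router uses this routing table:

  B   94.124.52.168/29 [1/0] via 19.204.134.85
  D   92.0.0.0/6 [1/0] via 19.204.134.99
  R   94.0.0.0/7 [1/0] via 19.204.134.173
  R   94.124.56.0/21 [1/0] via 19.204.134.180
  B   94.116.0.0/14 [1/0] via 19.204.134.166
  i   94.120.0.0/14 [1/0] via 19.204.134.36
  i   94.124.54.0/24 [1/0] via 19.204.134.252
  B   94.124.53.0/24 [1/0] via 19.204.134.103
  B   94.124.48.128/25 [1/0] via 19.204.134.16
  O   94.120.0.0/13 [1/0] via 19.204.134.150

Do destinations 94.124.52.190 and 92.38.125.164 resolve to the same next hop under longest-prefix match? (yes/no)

no

94.124.52.190: longest match 94.120.0.0/13 -> 19.204.134.150
92.38.125.164: longest match 92.0.0.0/6 -> 19.204.134.99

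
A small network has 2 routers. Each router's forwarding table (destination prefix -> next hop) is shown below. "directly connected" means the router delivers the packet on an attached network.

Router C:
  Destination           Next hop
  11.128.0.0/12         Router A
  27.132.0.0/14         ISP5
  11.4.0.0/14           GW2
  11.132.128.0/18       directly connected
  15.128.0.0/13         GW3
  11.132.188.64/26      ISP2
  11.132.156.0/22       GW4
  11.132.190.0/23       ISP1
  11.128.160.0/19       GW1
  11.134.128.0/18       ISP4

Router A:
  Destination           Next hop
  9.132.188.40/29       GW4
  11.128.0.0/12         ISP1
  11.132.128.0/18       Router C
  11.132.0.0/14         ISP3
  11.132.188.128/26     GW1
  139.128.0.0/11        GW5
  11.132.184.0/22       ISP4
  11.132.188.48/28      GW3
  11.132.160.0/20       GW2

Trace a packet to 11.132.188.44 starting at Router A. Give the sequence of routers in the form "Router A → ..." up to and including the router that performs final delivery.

At Router A: longest match for 11.132.188.44 is 11.132.128.0/18 -> Router C
At Router C: longest match for 11.132.188.44 is 11.132.128.0/18 -> directly connected

Router A → Router C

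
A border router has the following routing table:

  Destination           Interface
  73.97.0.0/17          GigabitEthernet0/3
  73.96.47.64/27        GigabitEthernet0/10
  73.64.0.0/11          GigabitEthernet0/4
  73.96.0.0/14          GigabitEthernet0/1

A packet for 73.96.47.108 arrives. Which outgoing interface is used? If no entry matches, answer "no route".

GigabitEthernet0/1

Routes whose prefix contains 73.96.47.108:
  73.96.0.0/14 (73.96.0.0 - 73.99.255.255) -> GigabitEthernet0/1
More-specific entries that do NOT match:
  73.96.47.64/27 (73.96.47.64 - 73.96.47.95) does not contain 73.96.47.108
  73.97.0.0/17 (73.97.0.0 - 73.97.127.255) does not contain 73.96.47.108
Longest matching prefix is /14 -> interface GigabitEthernet0/1.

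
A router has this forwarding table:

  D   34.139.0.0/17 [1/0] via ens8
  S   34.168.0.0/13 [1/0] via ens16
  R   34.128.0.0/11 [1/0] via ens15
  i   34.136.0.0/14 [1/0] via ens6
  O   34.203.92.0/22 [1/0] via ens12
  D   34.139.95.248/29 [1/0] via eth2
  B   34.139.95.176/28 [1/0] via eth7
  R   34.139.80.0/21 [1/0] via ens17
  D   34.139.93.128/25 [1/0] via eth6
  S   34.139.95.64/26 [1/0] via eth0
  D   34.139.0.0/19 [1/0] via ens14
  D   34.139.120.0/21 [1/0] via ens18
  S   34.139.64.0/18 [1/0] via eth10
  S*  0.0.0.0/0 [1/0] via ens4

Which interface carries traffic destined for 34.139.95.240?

Routes whose prefix contains 34.139.95.240:
  0.0.0.0/0 (default, matches everything) -> ens4
  34.128.0.0/11 (34.128.0.0 - 34.159.255.255) -> ens15
  34.136.0.0/14 (34.136.0.0 - 34.139.255.255) -> ens6
  34.139.0.0/17 (34.139.0.0 - 34.139.127.255) -> ens8
  34.139.64.0/18 (34.139.64.0 - 34.139.127.255) -> eth10
More-specific entries that do NOT match:
  34.139.95.248/29 (34.139.95.248 - 34.139.95.255) does not contain 34.139.95.240
  34.139.95.176/28 (34.139.95.176 - 34.139.95.191) does not contain 34.139.95.240
  34.139.95.64/26 (34.139.95.64 - 34.139.95.127) does not contain 34.139.95.240
  34.139.93.128/25 (34.139.93.128 - 34.139.93.255) does not contain 34.139.95.240
  34.203.92.0/22 (34.203.92.0 - 34.203.95.255) does not contain 34.139.95.240
  34.139.80.0/21 (34.139.80.0 - 34.139.87.255) does not contain 34.139.95.240
  34.139.120.0/21 (34.139.120.0 - 34.139.127.255) does not contain 34.139.95.240
  34.139.0.0/19 (34.139.0.0 - 34.139.31.255) does not contain 34.139.95.240
Longest matching prefix is /18 -> interface eth10.

eth10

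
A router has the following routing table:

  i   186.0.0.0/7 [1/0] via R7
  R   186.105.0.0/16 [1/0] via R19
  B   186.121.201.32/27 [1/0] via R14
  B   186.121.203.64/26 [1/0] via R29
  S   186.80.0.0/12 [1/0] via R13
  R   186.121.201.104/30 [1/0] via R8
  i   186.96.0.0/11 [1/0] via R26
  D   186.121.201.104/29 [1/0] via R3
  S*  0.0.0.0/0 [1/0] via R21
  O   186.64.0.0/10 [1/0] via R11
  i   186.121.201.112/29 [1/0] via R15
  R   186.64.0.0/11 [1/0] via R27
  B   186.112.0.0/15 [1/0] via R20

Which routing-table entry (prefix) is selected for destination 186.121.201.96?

186.96.0.0/11

Entries matching 186.121.201.96:
  0.0.0.0/0 (default, matches everything)
  186.0.0.0/7 (186.0.0.0 - 187.255.255.255)
  186.64.0.0/10 (186.64.0.0 - 186.127.255.255)
  186.96.0.0/11 (186.96.0.0 - 186.127.255.255)
Most specific is 186.96.0.0/11.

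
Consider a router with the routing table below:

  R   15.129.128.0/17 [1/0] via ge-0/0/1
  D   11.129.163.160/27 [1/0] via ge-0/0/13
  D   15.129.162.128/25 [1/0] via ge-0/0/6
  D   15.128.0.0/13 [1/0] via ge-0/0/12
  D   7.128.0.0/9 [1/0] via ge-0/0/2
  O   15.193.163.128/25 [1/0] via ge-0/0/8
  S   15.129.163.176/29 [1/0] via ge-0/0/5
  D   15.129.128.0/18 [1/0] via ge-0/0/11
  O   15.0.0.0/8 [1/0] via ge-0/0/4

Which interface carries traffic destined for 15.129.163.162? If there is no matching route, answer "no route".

ge-0/0/11

Routes whose prefix contains 15.129.163.162:
  15.0.0.0/8 (15.0.0.0 - 15.255.255.255) -> ge-0/0/4
  15.128.0.0/13 (15.128.0.0 - 15.135.255.255) -> ge-0/0/12
  15.129.128.0/17 (15.129.128.0 - 15.129.255.255) -> ge-0/0/1
  15.129.128.0/18 (15.129.128.0 - 15.129.191.255) -> ge-0/0/11
More-specific entries that do NOT match:
  15.129.163.176/29 (15.129.163.176 - 15.129.163.183) does not contain 15.129.163.162
  11.129.163.160/27 (11.129.163.160 - 11.129.163.191) does not contain 15.129.163.162
  15.129.162.128/25 (15.129.162.128 - 15.129.162.255) does not contain 15.129.163.162
  15.193.163.128/25 (15.193.163.128 - 15.193.163.255) does not contain 15.129.163.162
Longest matching prefix is /18 -> interface ge-0/0/11.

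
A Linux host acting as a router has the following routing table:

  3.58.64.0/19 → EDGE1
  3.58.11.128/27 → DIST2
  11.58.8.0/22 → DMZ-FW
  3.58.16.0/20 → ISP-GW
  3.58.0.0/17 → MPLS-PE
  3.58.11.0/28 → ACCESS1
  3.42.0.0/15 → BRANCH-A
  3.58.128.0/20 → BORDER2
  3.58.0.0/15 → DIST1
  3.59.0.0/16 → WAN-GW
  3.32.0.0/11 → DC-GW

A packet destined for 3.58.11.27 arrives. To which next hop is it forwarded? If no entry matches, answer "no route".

MPLS-PE

Routes whose prefix contains 3.58.11.27:
  3.32.0.0/11 (3.32.0.0 - 3.63.255.255) -> DC-GW
  3.58.0.0/15 (3.58.0.0 - 3.59.255.255) -> DIST1
  3.58.0.0/17 (3.58.0.0 - 3.58.127.255) -> MPLS-PE
More-specific entries that do NOT match:
  3.58.11.0/28 (3.58.11.0 - 3.58.11.15) does not contain 3.58.11.27
  3.58.11.128/27 (3.58.11.128 - 3.58.11.159) does not contain 3.58.11.27
  11.58.8.0/22 (11.58.8.0 - 11.58.11.255) does not contain 3.58.11.27
  3.58.16.0/20 (3.58.16.0 - 3.58.31.255) does not contain 3.58.11.27
  3.58.128.0/20 (3.58.128.0 - 3.58.143.255) does not contain 3.58.11.27
  3.58.64.0/19 (3.58.64.0 - 3.58.95.255) does not contain 3.58.11.27
Longest matching prefix is /17 -> next hop MPLS-PE.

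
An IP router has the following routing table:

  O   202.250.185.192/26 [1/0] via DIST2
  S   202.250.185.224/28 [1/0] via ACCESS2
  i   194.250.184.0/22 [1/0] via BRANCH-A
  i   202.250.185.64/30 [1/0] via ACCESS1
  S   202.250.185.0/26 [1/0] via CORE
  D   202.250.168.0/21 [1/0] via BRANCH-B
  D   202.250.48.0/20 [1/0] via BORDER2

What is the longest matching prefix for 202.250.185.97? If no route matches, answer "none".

none

202.250.185.97 is outside every listed prefix and there is no default route.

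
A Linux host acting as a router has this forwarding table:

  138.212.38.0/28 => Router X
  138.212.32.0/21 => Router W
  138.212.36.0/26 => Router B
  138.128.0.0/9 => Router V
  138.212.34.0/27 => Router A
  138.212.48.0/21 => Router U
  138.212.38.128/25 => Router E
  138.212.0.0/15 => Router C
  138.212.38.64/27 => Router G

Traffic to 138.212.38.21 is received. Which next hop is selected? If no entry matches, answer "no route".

Routes whose prefix contains 138.212.38.21:
  138.128.0.0/9 (138.128.0.0 - 138.255.255.255) -> Router V
  138.212.0.0/15 (138.212.0.0 - 138.213.255.255) -> Router C
  138.212.32.0/21 (138.212.32.0 - 138.212.39.255) -> Router W
More-specific entries that do NOT match:
  138.212.38.0/28 (138.212.38.0 - 138.212.38.15) does not contain 138.212.38.21
  138.212.34.0/27 (138.212.34.0 - 138.212.34.31) does not contain 138.212.38.21
  138.212.38.64/27 (138.212.38.64 - 138.212.38.95) does not contain 138.212.38.21
  138.212.36.0/26 (138.212.36.0 - 138.212.36.63) does not contain 138.212.38.21
  138.212.38.128/25 (138.212.38.128 - 138.212.38.255) does not contain 138.212.38.21
Longest matching prefix is /21 -> next hop Router W.

Router W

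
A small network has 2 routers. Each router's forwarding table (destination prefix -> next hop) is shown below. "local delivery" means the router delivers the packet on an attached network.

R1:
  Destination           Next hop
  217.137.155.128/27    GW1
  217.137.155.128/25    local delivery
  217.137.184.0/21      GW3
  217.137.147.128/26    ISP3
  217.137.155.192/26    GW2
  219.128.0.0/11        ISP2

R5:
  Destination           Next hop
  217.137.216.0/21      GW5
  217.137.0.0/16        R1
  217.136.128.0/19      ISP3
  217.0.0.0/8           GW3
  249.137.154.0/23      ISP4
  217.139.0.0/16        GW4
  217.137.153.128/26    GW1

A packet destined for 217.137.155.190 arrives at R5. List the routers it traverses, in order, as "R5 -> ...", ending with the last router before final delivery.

At R5: longest match for 217.137.155.190 is 217.137.0.0/16 -> R1
At R1: longest match for 217.137.155.190 is 217.137.155.128/25 -> local delivery

R5 -> R1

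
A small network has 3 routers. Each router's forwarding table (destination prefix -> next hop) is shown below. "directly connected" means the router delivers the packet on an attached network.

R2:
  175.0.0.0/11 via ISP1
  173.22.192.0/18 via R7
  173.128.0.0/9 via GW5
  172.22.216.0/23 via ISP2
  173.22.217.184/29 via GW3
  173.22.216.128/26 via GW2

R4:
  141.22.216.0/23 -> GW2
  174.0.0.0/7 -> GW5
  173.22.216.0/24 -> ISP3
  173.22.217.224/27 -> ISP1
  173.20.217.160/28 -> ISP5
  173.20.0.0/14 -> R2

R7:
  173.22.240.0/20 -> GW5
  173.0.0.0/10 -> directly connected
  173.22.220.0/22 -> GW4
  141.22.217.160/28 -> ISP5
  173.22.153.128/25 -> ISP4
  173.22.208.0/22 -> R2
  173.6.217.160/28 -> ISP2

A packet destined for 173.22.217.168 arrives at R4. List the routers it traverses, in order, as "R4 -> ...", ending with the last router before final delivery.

R4 -> R2 -> R7

At R4: longest match for 173.22.217.168 is 173.20.0.0/14 -> R2
At R2: longest match for 173.22.217.168 is 173.22.192.0/18 -> R7
At R7: longest match for 173.22.217.168 is 173.0.0.0/10 -> directly connected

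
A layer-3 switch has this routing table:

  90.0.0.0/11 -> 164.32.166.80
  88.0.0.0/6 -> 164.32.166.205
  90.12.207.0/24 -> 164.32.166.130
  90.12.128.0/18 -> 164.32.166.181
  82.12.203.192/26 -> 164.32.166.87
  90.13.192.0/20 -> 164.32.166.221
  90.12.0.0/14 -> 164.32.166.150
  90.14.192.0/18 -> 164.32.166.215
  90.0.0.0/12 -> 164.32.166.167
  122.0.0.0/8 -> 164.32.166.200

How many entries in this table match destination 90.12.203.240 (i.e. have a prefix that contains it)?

4

Prefixes containing 90.12.203.240:
  88.0.0.0/6 (88.0.0.0 - 91.255.255.255)
  90.0.0.0/11 (90.0.0.0 - 90.31.255.255)
  90.0.0.0/12 (90.0.0.0 - 90.15.255.255)
  90.12.0.0/14 (90.12.0.0 - 90.15.255.255)
Total matching entries: 4.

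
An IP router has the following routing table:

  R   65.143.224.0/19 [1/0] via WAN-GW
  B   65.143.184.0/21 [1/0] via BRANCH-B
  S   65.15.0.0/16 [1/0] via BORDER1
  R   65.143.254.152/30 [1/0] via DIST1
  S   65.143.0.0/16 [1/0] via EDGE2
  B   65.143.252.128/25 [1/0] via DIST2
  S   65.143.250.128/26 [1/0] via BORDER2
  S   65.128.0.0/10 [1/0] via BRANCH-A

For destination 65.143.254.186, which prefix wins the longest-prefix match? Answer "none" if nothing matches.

Entries matching 65.143.254.186:
  65.128.0.0/10 (65.128.0.0 - 65.191.255.255)
  65.143.0.0/16 (65.143.0.0 - 65.143.255.255)
  65.143.224.0/19 (65.143.224.0 - 65.143.255.255)
Most specific is 65.143.224.0/19.

65.143.224.0/19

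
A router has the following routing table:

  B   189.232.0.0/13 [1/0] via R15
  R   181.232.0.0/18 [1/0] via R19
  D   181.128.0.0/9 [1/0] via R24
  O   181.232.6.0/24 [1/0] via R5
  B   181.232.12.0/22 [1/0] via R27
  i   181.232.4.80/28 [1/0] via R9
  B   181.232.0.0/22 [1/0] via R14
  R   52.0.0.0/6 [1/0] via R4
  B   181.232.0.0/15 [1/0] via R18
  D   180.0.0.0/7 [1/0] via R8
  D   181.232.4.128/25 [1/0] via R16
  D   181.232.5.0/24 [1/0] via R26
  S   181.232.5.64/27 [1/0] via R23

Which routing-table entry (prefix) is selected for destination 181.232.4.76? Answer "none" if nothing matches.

Entries matching 181.232.4.76:
  180.0.0.0/7 (180.0.0.0 - 181.255.255.255)
  181.128.0.0/9 (181.128.0.0 - 181.255.255.255)
  181.232.0.0/15 (181.232.0.0 - 181.233.255.255)
  181.232.0.0/18 (181.232.0.0 - 181.232.63.255)
Most specific is 181.232.0.0/18.

181.232.0.0/18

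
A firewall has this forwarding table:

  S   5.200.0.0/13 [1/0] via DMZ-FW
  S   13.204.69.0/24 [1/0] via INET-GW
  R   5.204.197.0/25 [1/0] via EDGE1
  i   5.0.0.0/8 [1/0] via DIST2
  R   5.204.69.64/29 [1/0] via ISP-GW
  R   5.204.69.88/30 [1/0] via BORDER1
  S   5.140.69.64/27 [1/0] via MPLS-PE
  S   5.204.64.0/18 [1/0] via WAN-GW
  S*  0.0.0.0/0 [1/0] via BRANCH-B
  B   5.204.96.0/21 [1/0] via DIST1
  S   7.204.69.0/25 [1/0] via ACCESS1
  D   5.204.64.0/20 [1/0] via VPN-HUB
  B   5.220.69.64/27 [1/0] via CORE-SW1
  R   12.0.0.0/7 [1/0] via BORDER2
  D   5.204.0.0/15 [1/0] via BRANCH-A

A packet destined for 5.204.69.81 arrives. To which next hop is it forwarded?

VPN-HUB

Routes whose prefix contains 5.204.69.81:
  0.0.0.0/0 (default, matches everything) -> BRANCH-B
  5.0.0.0/8 (5.0.0.0 - 5.255.255.255) -> DIST2
  5.200.0.0/13 (5.200.0.0 - 5.207.255.255) -> DMZ-FW
  5.204.0.0/15 (5.204.0.0 - 5.205.255.255) -> BRANCH-A
  5.204.64.0/18 (5.204.64.0 - 5.204.127.255) -> WAN-GW
  5.204.64.0/20 (5.204.64.0 - 5.204.79.255) -> VPN-HUB
More-specific entries that do NOT match:
  5.204.69.88/30 (5.204.69.88 - 5.204.69.91) does not contain 5.204.69.81
  5.204.69.64/29 (5.204.69.64 - 5.204.69.71) does not contain 5.204.69.81
  5.140.69.64/27 (5.140.69.64 - 5.140.69.95) does not contain 5.204.69.81
  5.220.69.64/27 (5.220.69.64 - 5.220.69.95) does not contain 5.204.69.81
  5.204.197.0/25 (5.204.197.0 - 5.204.197.127) does not contain 5.204.69.81
  7.204.69.0/25 (7.204.69.0 - 7.204.69.127) does not contain 5.204.69.81
  13.204.69.0/24 (13.204.69.0 - 13.204.69.255) does not contain 5.204.69.81
  5.204.96.0/21 (5.204.96.0 - 5.204.103.255) does not contain 5.204.69.81
Longest matching prefix is /20 -> next hop VPN-HUB.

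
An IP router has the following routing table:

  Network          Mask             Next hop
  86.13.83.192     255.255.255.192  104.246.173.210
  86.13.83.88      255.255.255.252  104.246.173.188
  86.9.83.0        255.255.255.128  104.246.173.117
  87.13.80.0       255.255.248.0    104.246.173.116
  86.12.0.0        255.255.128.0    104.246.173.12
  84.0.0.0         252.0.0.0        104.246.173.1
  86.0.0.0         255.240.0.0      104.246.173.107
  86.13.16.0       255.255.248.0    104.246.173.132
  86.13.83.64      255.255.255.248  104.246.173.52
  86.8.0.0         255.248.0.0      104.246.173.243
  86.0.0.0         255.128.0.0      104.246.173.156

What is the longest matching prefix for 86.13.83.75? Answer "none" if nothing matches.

86.8.0.0/13

Entries matching 86.13.83.75:
  84.0.0.0/6 (84.0.0.0 - 87.255.255.255)
  86.0.0.0/9 (86.0.0.0 - 86.127.255.255)
  86.0.0.0/12 (86.0.0.0 - 86.15.255.255)
  86.8.0.0/13 (86.8.0.0 - 86.15.255.255)
Most specific is 86.8.0.0/13.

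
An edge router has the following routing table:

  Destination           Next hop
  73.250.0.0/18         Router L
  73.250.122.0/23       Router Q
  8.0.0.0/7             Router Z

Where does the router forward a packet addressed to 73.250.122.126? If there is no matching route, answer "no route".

Router Q

Routes whose prefix contains 73.250.122.126:
  73.250.122.0/23 (73.250.122.0 - 73.250.123.255) -> Router Q
Longest matching prefix is /23 -> next hop Router Q.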